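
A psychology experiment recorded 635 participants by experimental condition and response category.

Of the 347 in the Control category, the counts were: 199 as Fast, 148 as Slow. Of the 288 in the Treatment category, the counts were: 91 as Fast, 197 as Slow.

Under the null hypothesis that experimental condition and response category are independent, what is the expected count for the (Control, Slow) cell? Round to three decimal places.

Row total (Control) = 347; column total (Slow) = 345; grand total N = 635.
Expected count = (row total × column total) / N = 347 × 345 / 635 = 188.528.

188.528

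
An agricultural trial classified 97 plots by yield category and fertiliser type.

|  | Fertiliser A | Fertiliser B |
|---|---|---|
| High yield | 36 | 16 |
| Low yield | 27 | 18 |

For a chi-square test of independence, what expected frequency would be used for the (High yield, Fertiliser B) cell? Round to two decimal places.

18.23

Row total (High yield) = 52; column total (Fertiliser B) = 34; grand total N = 97.
Expected count = (row total × column total) / N = 52 × 34 / 97 = 18.23.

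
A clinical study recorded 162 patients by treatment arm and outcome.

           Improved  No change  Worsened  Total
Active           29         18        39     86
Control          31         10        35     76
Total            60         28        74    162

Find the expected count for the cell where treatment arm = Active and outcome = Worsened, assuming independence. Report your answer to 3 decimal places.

Row total (Active) = 86; column total (Worsened) = 74; grand total N = 162.
Expected count = (row total × column total) / N = 86 × 74 / 162 = 39.284.

39.284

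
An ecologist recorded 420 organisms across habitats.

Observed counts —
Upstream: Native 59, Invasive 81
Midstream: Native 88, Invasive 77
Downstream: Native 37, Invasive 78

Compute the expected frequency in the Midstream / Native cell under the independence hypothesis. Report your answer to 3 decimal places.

72.286

Row total (Midstream) = 165; column total (Native) = 184; grand total N = 420.
Expected count = (row total × column total) / N = 165 × 184 / 420 = 72.286.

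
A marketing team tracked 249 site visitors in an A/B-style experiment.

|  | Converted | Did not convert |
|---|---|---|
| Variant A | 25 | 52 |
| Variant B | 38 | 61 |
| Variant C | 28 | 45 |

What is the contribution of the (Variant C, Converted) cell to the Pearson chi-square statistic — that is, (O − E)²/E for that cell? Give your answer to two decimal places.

Row total (Variant C) = 73; column total (Converted) = 91; N = 249.
Expected count E = 73 × 91 / 249 = 26.679.
Contribution = (O − E)²/E = (28 − 26.679)² / 26.679 = 0.07.

0.07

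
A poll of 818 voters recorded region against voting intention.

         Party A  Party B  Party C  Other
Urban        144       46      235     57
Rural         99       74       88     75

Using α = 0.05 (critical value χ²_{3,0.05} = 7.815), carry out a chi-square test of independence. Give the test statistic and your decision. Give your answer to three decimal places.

60.077; reject H₀

Row totals: 482, 336. Column totals: 243, 120, 323, 132. Grand total N = 818.
Expected counts (row total × column total / N):
  Urban, Party A: 482×243/818 = 143.1858
  Urban, Party B: 482×120/818 = 70.7090
  Urban, Party C: 482×323/818 = 190.3252
  Urban, Other: 482×132/818 = 77.7800
  Rural, Party A: 336×243/818 = 99.8142
  Rural, Party B: 336×120/818 = 49.2910
  Rural, Party C: 336×323/818 = 132.6748
  Rural, Other: 336×132/818 = 54.2200
Contributions (O − E)²/E:
  (144 − 143.1858)²/143.1858 = 0.0046
  (46 − 70.7090)²/70.7090 = 8.6345
  (235 − 190.3252)²/190.3252 = 10.4865
  (57 − 77.7800)²/77.7800 = 5.5517
  (99 − 99.8142)²/99.8142 = 0.0066
  (74 − 49.2910)²/49.2910 = 12.3863
  (88 − 132.6748)²/132.6748 = 15.0431
  (75 − 54.2200)²/54.2200 = 7.9640
χ² = 0.0046 + 8.6345 + 10.4865 + 5.5517 + 0.0066 + 12.3863 + 15.0431 + 7.9640 = 60.077
df = (2−1)(4−1) = 3. Since 60.077 > 7.815, reject the null hypothesis of independence at α = 0.05.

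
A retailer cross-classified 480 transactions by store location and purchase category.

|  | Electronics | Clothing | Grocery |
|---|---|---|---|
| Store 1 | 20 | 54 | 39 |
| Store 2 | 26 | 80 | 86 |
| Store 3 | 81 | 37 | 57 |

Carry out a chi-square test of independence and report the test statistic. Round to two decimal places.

Row totals: 113, 192, 175. Column totals: 127, 171, 182. Grand total N = 480.
Expected counts (row total × column total / N):
  Store 1, Electronics: 113×127/480 = 29.898
  Store 1, Clothing: 113×171/480 = 40.256
  Store 1, Grocery: 113×182/480 = 42.846
  Store 2, Electronics: 192×127/480 = 50.800
  Store 2, Clothing: 192×171/480 = 68.400
  Store 2, Grocery: 192×182/480 = 72.800
  Store 3, Electronics: 175×127/480 = 46.302
  Store 3, Clothing: 175×171/480 = 62.344
  Store 3, Grocery: 175×182/480 = 66.354
Contributions (O − E)²/E:
  (20 − 29.898)²/29.898 = 3.2768
  (54 − 40.256)²/40.256 = 4.6924
  (39 − 42.846)²/42.846 = 0.3452
  (26 − 50.800)²/50.800 = 12.1071
  (80 − 68.400)²/68.400 = 1.9673
  (86 − 72.800)²/72.800 = 2.3934
  (81 − 46.302)²/46.302 = 26.0021
  (37 − 62.344)²/62.344 = 10.3028
  (57 − 66.354)²/66.354 = 1.3186
χ² = 3.2768 + 4.6924 + 0.3452 + 12.1071 + 1.9673 + 2.3934 + 26.0021 + 10.3028 + 1.3186 = 62.41

62.41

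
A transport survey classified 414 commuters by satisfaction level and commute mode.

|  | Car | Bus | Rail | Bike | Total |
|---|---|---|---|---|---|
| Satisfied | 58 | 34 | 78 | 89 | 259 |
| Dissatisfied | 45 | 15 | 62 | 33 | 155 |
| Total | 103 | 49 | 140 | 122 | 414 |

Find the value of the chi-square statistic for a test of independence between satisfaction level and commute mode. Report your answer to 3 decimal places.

11.118

Grand total N = 414.
Expected counts (row total × column total / N):
  Satisfied, Car: 259×103/414 = 64.4372
  Satisfied, Bus: 259×49/414 = 30.6546
  Satisfied, Rail: 259×140/414 = 87.5845
  Satisfied, Bike: 259×122/414 = 76.3237
  Dissatisfied, Car: 155×103/414 = 38.5628
  Dissatisfied, Bus: 155×49/414 = 18.3454
  Dissatisfied, Rail: 155×140/414 = 52.4155
  Dissatisfied, Bike: 155×122/414 = 45.6763
Contributions (O − E)²/E:
  (58 − 64.4372)²/64.4372 = 0.6431
  (34 − 30.6546)²/30.6546 = 0.3651
  (78 − 87.5845)²/87.5845 = 1.0488
  (89 − 76.3237)²/76.3237 = 2.1054
  (45 − 38.5628)²/38.5628 = 1.0745
  (15 − 18.3454)²/18.3454 = 0.6101
  (62 − 52.4155)²/52.4155 = 1.7526
  (33 − 45.6763)²/45.6763 = 3.5180
χ² = 0.6431 + 0.3651 + 1.0488 + 2.1054 + 1.0745 + 0.6101 + 1.7526 + 3.5180 = 11.118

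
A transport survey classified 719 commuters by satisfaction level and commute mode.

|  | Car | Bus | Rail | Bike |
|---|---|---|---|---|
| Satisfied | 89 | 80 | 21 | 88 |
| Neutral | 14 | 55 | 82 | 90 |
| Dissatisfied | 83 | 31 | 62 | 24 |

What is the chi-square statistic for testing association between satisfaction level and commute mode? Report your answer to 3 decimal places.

Row totals: 278, 241, 200. Column totals: 186, 166, 165, 202. Grand total N = 719.
Expected counts (row total × column total / N):
  Satisfied, Car: 278×186/719 = 71.9166
  Satisfied, Bus: 278×166/719 = 64.1836
  Satisfied, Rail: 278×165/719 = 63.7969
  Satisfied, Bike: 278×202/719 = 78.1029
  Neutral, Car: 241×186/719 = 62.3449
  Neutral, Bus: 241×166/719 = 55.6412
  Neutral, Rail: 241×165/719 = 55.3060
  Neutral, Bike: 241×202/719 = 67.7079
  Dissatisfied, Car: 200×186/719 = 51.7385
  Dissatisfied, Bus: 200×166/719 = 46.1752
  Dissatisfied, Rail: 200×165/719 = 45.8971
  Dissatisfied, Bike: 200×202/719 = 56.1892
Contributions (O − E)²/E:
  (89 − 71.9166)²/71.9166 = 4.0581
  (80 − 64.1836)²/64.1836 = 3.8975
  (21 − 63.7969)²/63.7969 = 28.7095
  (88 − 78.1029)²/78.1029 = 1.2541
  (14 − 62.3449)²/62.3449 = 37.4887
  (55 − 55.6412)²/55.6412 = 0.0074
  (82 − 55.3060)²/55.3060 = 12.8841
  (90 − 67.7079)²/67.7079 = 7.3394
  (83 − 51.7385)²/51.7385 = 18.8889
  (31 − 46.1752)²/46.1752 = 4.9872
  (62 − 45.8971)²/45.8971 = 5.6497
  (24 − 56.1892)²/56.1892 = 18.4403
χ² = 4.0581 + 3.8975 + 28.7095 + 1.2541 + 37.4887 + 0.0074 + 12.8841 + 7.3394 + 18.8889 + 4.9872 + 5.6497 + 18.4403 = 143.605

143.605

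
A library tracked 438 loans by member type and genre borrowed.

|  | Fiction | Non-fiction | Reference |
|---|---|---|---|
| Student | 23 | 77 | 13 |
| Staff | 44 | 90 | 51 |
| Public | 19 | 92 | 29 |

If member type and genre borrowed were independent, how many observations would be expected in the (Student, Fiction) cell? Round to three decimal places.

22.187

Row total (Student) = 113; column total (Fiction) = 86; grand total N = 438.
Expected count = (row total × column total) / N = 113 × 86 / 438 = 22.187.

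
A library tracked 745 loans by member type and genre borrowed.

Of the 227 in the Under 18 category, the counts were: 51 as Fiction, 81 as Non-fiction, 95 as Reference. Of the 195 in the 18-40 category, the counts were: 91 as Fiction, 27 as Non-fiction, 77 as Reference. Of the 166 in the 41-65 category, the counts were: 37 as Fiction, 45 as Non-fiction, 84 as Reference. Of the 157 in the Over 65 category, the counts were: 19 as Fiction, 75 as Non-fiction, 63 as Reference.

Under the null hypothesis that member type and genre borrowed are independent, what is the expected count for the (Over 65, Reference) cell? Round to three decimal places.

67.226

Row total (Over 65) = 157; column total (Reference) = 319; grand total N = 745.
Expected count = (row total × column total) / N = 157 × 319 / 745 = 67.226.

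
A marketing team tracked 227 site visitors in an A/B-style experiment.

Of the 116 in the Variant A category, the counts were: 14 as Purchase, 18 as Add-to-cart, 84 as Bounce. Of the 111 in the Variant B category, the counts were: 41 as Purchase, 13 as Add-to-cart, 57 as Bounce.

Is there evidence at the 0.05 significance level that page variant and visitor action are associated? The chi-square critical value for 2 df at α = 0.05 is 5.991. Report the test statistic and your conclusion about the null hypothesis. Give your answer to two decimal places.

19.13; reject H₀

Row totals: 116, 111. Column totals: 55, 31, 141. Grand total N = 227.
Expected counts (row total × column total / N):
  Variant A, Purchase: 116×55/227 = 28.106
  Variant A, Add-to-cart: 116×31/227 = 15.841
  Variant A, Bounce: 116×141/227 = 72.053
  Variant B, Purchase: 111×55/227 = 26.894
  Variant B, Add-to-cart: 111×31/227 = 15.159
  Variant B, Bounce: 111×141/227 = 68.947
Contributions (O − E)²/E:
  (14 − 28.106)²/28.106 = 7.0796
  (18 − 15.841)²/15.841 = 0.2943
  (84 − 72.053)²/72.053 = 1.9809
  (41 − 26.894)²/26.894 = 7.3986
  (13 − 15.159)²/15.159 = 0.3075
  (57 − 68.947)²/68.947 = 2.0702
χ² = 7.0796 + 0.2943 + 1.9809 + 7.3986 + 0.3075 + 2.0702 = 19.13
df = (2−1)(3−1) = 2. Since 19.13 > 5.991, reject the null hypothesis of independence at α = 0.05.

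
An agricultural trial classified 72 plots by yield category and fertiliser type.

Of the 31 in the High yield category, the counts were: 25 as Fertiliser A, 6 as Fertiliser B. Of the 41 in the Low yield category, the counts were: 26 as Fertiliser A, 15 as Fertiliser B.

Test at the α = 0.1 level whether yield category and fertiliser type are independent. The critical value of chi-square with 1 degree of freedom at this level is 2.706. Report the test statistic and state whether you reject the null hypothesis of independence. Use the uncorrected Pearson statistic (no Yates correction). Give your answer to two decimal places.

2.54; fail to reject H₀

Row totals: 31, 41. Column totals: 51, 21. Grand total N = 72.
Expected counts (row total × column total / N):
  High yield, Fertiliser A: 31×51/72 = 21.958
  High yield, Fertiliser B: 31×21/72 = 9.042
  Low yield, Fertiliser A: 41×51/72 = 29.042
  Low yield, Fertiliser B: 41×21/72 = 11.958
Contributions (O − E)²/E:
  (25 − 21.958)²/21.958 = 0.4214
  (6 − 9.042)²/9.042 = 1.0234
  (26 − 29.042)²/29.042 = 0.3186
  (15 − 11.958)²/11.958 = 0.7739
χ² = 0.4214 + 1.0234 + 0.3186 + 0.7739 = 2.54
df = (2−1)(2−1) = 1. Since 2.54 < 2.706, fail to reject the null hypothesis of independence at α = 0.1.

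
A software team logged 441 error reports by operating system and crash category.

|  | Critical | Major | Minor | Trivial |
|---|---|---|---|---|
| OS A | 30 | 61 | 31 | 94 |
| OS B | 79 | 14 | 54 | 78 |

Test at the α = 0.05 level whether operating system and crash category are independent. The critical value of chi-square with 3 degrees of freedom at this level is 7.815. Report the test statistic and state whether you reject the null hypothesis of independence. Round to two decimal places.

59.03; reject H₀

Row totals: 216, 225. Column totals: 109, 75, 85, 172. Grand total N = 441.
Expected counts (row total × column total / N):
  OS A, Critical: 216×109/441 = 53.388
  OS A, Major: 216×75/441 = 36.735
  OS A, Minor: 216×85/441 = 41.633
  OS A, Trivial: 216×172/441 = 84.245
  OS B, Critical: 225×109/441 = 55.612
  OS B, Major: 225×75/441 = 38.265
  OS B, Minor: 225×85/441 = 43.367
  OS B, Trivial: 225×172/441 = 87.755
Contributions (O − E)²/E:
  (30 − 53.388)²/53.388 = 10.2457
  (61 − 36.735)²/36.735 = 16.0280
  (31 − 41.633)²/41.633 = 2.7157
  (94 − 84.245)²/84.245 = 1.1296
  (79 − 55.612)²/55.612 = 9.8360
  (14 − 38.265)²/38.265 = 15.3872
  (54 − 43.367)²/43.367 = 2.6071
  (78 − 87.755)²/87.755 = 1.0844
χ² = 10.2457 + 16.0280 + 2.7157 + 1.1296 + 9.8360 + 15.3872 + 2.6071 + 1.0844 = 59.03
df = (2−1)(4−1) = 3. Since 59.03 > 7.815, reject the null hypothesis of independence at α = 0.05.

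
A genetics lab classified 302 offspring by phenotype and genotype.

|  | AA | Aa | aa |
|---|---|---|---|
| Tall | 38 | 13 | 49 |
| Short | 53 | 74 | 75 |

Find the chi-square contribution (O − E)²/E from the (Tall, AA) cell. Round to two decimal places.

Row total (Tall) = 100; column total (AA) = 91; N = 302.
Expected count E = 100 × 91 / 302 = 30.132.
Contribution = (O − E)²/E = (38 − 30.132)² / 30.132 = 2.05.

2.05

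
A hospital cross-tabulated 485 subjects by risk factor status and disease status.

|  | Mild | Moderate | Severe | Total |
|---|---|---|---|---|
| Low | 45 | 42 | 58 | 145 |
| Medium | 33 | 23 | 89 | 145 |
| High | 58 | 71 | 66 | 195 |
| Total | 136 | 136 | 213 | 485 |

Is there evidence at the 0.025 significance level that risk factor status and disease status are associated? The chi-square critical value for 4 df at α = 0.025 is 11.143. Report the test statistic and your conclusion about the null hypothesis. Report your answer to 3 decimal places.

29.770; reject H₀

Grand total N = 485.
Expected counts (row total × column total / N):
  Low, Mild: 145×136/485 = 40.65979
  Low, Moderate: 145×136/485 = 40.65979
  Low, Severe: 145×213/485 = 63.68041
  Medium, Mild: 145×136/485 = 40.65979
  Medium, Moderate: 145×136/485 = 40.65979
  Medium, Severe: 145×213/485 = 63.68041
  High, Mild: 195×136/485 = 54.68041
  High, Moderate: 195×136/485 = 54.68041
  High, Severe: 195×213/485 = 85.63918
Contributions (O − E)²/E:
  (45 − 40.65979)²/40.65979 = 0.4633
  (42 − 40.65979)²/40.65979 = 0.0442
  (58 − 63.68041)²/63.68041 = 0.5067
  (33 − 40.65979)²/40.65979 = 1.4430
  (23 − 40.65979)²/40.65979 = 7.6702
  (89 − 63.68041)²/63.68041 = 10.0672
  (58 − 54.68041)²/54.68041 = 0.2015
  (71 − 54.68041)²/54.68041 = 4.8706
  (66 − 85.63918)²/85.63918 = 4.5037
χ² = 0.4633 + 0.0442 + 0.5067 + 1.4430 + 7.6702 + 10.0672 + 0.2015 + 4.8706 + 4.5037 = 29.770
df = (3−1)(3−1) = 4. Since 29.770 > 11.143, reject the null hypothesis of independence at α = 0.025.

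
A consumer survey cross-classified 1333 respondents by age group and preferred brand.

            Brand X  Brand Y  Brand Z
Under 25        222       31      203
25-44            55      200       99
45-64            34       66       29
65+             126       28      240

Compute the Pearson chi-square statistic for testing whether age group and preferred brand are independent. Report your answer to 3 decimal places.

423.856

Row totals: 456, 354, 129, 394. Column totals: 437, 325, 571. Grand total N = 1333.
Expected counts (row total × column total / N):
  Under 25, Brand X: 456×437/1333 = 149.4914
  Under 25, Brand Y: 456×325/1333 = 111.1778
  Under 25, Brand Z: 456×571/1333 = 195.3308
  25-44, Brand X: 354×437/1333 = 116.0525
  25-44, Brand Y: 354×325/1333 = 86.3091
  25-44, Brand Z: 354×571/1333 = 151.6384
  45-64, Brand X: 129×437/1333 = 42.2903
  45-64, Brand Y: 129×325/1333 = 31.4516
  45-64, Brand Z: 129×571/1333 = 55.2581
  65+, Brand X: 394×437/1333 = 129.1658
  65+, Brand Y: 394×325/1333 = 96.0615
  65+, Brand Z: 394×571/1333 = 168.7727
Contributions (O − E)²/E:
  (222 − 149.4914)²/149.4914 = 35.1692
  (31 − 111.1778)²/111.1778 = 57.8216
  (203 − 195.3308)²/195.3308 = 0.3011
  (55 − 116.0525)²/116.0525 = 32.1183
  (200 − 86.3091)²/86.3091 = 149.7597
  (99 − 151.6384)²/151.6384 = 18.2724
  (34 − 42.2903)²/42.2903 = 1.6252
  (66 − 31.4516)²/31.4516 = 37.9501
  (29 − 55.2581)²/55.2581 = 12.4776
  (126 − 129.1658)²/129.1658 = 0.0776
  (28 − 96.0615)²/96.0615 = 48.2229
  (240 − 168.7727)²/168.7727 = 30.0601
χ² = 35.1692 + 57.8216 + 0.3011 + 32.1183 + 149.7597 + 18.2724 + 1.6252 + 37.9501 + 12.4776 + 0.0776 + 48.2229 + 30.0601 = 423.856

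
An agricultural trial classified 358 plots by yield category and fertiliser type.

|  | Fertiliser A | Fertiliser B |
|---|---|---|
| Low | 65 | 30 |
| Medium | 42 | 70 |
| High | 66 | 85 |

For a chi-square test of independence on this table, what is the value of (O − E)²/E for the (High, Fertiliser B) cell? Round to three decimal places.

0.622

Row total (High) = 151; column total (Fertiliser B) = 185; N = 358.
Expected count E = 151 × 185 / 358 = 78.0307.
Contribution = (O − E)²/E = (85 − 78.0307)² / 78.0307 = 0.622.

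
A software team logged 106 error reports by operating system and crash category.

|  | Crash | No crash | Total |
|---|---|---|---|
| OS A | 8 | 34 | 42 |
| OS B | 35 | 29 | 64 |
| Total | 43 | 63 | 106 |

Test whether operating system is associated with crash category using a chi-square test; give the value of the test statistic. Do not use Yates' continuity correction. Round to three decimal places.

Grand total N = 106.
Expected counts (row total × column total / N):
  OS A, Crash: 42×43/106 = 17.0377
  OS A, No crash: 42×63/106 = 24.9623
  OS B, Crash: 64×43/106 = 25.9623
  OS B, No crash: 64×63/106 = 38.0377
Contributions (O − E)²/E:
  (8 − 17.0377)²/17.0377 = 4.7941
  (34 − 24.9623)²/24.9623 = 3.2721
  (35 − 25.9623)²/25.9623 = 3.1461
  (29 − 38.0377)²/38.0377 = 2.1473
χ² = 4.7941 + 3.2721 + 3.1461 + 2.1473 = 13.360

13.360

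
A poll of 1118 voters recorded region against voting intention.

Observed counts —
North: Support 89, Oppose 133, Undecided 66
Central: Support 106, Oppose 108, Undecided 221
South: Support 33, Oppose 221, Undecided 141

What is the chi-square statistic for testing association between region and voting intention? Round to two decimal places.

Row totals: 288, 435, 395. Column totals: 228, 462, 428. Grand total N = 1118.
Expected counts (row total × column total / N):
  North, Support: 288×228/1118 = 58.733
  North, Oppose: 288×462/1118 = 119.013
  North, Undecided: 288×428/1118 = 110.254
  Central, Support: 435×228/1118 = 88.712
  Central, Oppose: 435×462/1118 = 179.758
  Central, Undecided: 435×428/1118 = 166.530
  South, Support: 395×228/1118 = 80.555
  South, Oppose: 395×462/1118 = 163.229
  South, Undecided: 395×428/1118 = 151.216
Contributions (O − E)²/E:
  (89 − 58.733)²/58.733 = 15.5976
  (133 − 119.013)²/119.013 = 1.6438
  (66 − 110.254)²/110.254 = 17.7628
  (106 − 88.712)²/88.712 = 3.3690
  (108 − 179.758)²/179.758 = 28.6452
  (221 − 166.530)²/166.530 = 17.8165
  (33 − 80.555)²/80.555 = 28.0737
  (221 − 163.229)²/163.229 = 20.4467
  (141 − 151.216)²/151.216 = 0.6902
χ² = 15.5976 + 1.6438 + 17.7628 + 3.3690 + 28.6452 + 17.8165 + 28.0737 + 20.4467 + 0.6902 = 134.05

134.05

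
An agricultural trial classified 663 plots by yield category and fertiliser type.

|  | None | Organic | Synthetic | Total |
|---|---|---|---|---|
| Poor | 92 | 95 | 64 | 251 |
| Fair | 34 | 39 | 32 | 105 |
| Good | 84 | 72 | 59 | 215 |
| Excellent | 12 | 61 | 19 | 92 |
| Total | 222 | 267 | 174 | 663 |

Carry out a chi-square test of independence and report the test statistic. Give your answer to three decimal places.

34.818

Grand total N = 663.
Expected counts (row total × column total / N):
  Poor, None: 251×222/663 = 84.0452
  Poor, Organic: 251×267/663 = 101.0814
  Poor, Synthetic: 251×174/663 = 65.8733
  Fair, None: 105×222/663 = 35.1584
  Fair, Organic: 105×267/663 = 42.2851
  Fair, Synthetic: 105×174/663 = 27.5566
  Good, None: 215×222/663 = 71.9910
  Good, Organic: 215×267/663 = 86.5837
  Good, Synthetic: 215×174/663 = 56.4253
  Excellent, None: 92×222/663 = 30.8054
  Excellent, Organic: 92×267/663 = 37.0498
  Excellent, Synthetic: 92×174/663 = 24.1448
Contributions (O − E)²/E:
  (92 − 84.0452)²/84.0452 = 0.7529
  (95 − 101.0814)²/101.0814 = 0.3659
  (64 − 65.8733)²/65.8733 = 0.0533
  (34 − 35.1584)²/35.1584 = 0.0382
  (39 − 42.2851)²/42.2851 = 0.2552
  (32 − 27.5566)²/27.5566 = 0.7165
  (84 − 71.9910)²/71.9910 = 2.0033
  (72 − 86.5837)²/86.5837 = 2.4564
  (59 − 56.4253)²/56.4253 = 0.1175
  (12 − 30.8054)²/30.8054 = 11.4799
  (61 − 37.0498)²/37.0498 = 15.4822
  (19 − 24.1448)²/24.1448 = 1.0963
χ² = 0.7529 + 0.3659 + 0.0533 + 0.0382 + 0.2552 + 0.7165 + 2.0033 + 2.4564 + 0.1175 + 11.4799 + 15.4822 + 1.0963 = 34.818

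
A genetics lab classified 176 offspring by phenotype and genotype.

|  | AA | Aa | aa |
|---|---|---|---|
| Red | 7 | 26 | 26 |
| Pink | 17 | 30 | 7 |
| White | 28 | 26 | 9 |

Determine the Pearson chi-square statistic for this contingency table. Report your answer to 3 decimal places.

Row totals: 59, 54, 63. Column totals: 52, 82, 42. Grand total N = 176.
Expected counts (row total × column total / N):
  Red, AA: 59×52/176 = 17.43182
  Red, Aa: 59×82/176 = 27.48864
  Red, aa: 59×42/176 = 14.07955
  Pink, AA: 54×52/176 = 15.95455
  Pink, Aa: 54×82/176 = 25.15909
  Pink, aa: 54×42/176 = 12.88636
  White, AA: 63×52/176 = 18.61364
  White, Aa: 63×82/176 = 29.35227
  White, aa: 63×42/176 = 15.03409
Contributions (O − E)²/E:
  (7 − 17.43182)²/17.43182 = 6.2428
  (26 − 27.48864)²/27.48864 = 0.0806
  (26 − 14.07955)²/14.07955 = 10.0924
  (17 − 15.95455)²/15.95455 = 0.0685
  (30 − 25.15909)²/25.15909 = 0.9314
  (7 − 12.88636)²/12.88636 = 2.6888
  (28 − 18.61364)²/18.61364 = 4.7333
  (26 − 29.35227)²/29.35227 = 0.3829
  (9 − 15.03409)²/15.03409 = 2.4218
χ² = 6.2428 + 0.0806 + 10.0924 + 0.0685 + 0.9314 + 2.6888 + 4.7333 + 0.3829 + 2.4218 = 27.643

27.643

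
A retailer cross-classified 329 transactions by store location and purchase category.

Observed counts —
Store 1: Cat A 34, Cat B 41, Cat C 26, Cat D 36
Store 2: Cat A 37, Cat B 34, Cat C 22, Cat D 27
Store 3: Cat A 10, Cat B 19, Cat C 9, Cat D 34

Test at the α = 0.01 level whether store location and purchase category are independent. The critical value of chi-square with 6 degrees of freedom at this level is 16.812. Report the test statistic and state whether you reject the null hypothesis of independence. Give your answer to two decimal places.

16.86; reject H₀

Row totals: 137, 120, 72. Column totals: 81, 94, 57, 97. Grand total N = 329.
Expected counts (row total × column total / N):
  Store 1, Cat A: 137×81/329 = 33.729
  Store 1, Cat B: 137×94/329 = 39.143
  Store 1, Cat C: 137×57/329 = 23.736
  Store 1, Cat D: 137×97/329 = 40.392
  Store 2, Cat A: 120×81/329 = 29.544
  Store 2, Cat B: 120×94/329 = 34.286
  Store 2, Cat C: 120×57/329 = 20.790
  Store 2, Cat D: 120×97/329 = 35.380
  Store 3, Cat A: 72×81/329 = 17.726
  Store 3, Cat B: 72×94/329 = 20.571
  Store 3, Cat C: 72×57/329 = 12.474
  Store 3, Cat D: 72×97/329 = 21.228
Contributions (O − E)²/E:
  (34 − 33.729)²/33.729 = 0.0022
  (41 − 39.143)²/39.143 = 0.0881
  (26 − 23.736)²/23.736 = 0.2159
  (36 − 40.392)²/40.392 = 0.4776
  (37 − 29.544)²/29.544 = 1.8817
  (34 − 34.286)²/34.286 = 0.0024
  (22 − 20.790)²/20.790 = 0.0704
  (27 − 35.380)²/35.380 = 1.9849
  (10 − 17.726)²/17.726 = 3.3674
  (19 − 20.571)²/20.571 = 0.1200
  (9 − 12.474)²/12.474 = 0.9675
  (34 − 21.228)²/21.228 = 7.6844
χ² = 0.0022 + 0.0881 + 0.2159 + 0.4776 + 1.8817 + 0.0024 + 0.0704 + 1.9849 + 3.3674 + 0.1200 + 0.9675 + 7.6844 = 16.86
df = (3−1)(4−1) = 6. Since 16.86 > 16.812, reject the null hypothesis of independence at α = 0.01.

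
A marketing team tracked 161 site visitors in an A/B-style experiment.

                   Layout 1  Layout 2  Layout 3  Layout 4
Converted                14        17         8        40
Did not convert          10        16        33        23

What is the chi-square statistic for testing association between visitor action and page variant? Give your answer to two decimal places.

Row totals: 79, 82. Column totals: 24, 33, 41, 63. Grand total N = 161.
Expected counts (row total × column total / N):
  Converted, Layout 1: 79×24/161 = 11.776
  Converted, Layout 2: 79×33/161 = 16.193
  Converted, Layout 3: 79×41/161 = 20.118
  Converted, Layout 4: 79×63/161 = 30.913
  Did not convert, Layout 1: 82×24/161 = 12.224
  Did not convert, Layout 2: 82×33/161 = 16.807
  Did not convert, Layout 3: 82×41/161 = 20.882
  Did not convert, Layout 4: 82×63/161 = 32.087
Contributions (O − E)²/E:
  (14 − 11.776)²/11.776 = 0.4200
  (17 − 16.193)²/16.193 = 0.0402
  (8 − 20.118)²/20.118 = 7.2992
  (40 − 30.913)²/30.913 = 2.6712
  (10 − 12.224)²/12.224 = 0.4046
  (16 − 16.807)²/16.807 = 0.0387
  (33 − 20.882)²/20.882 = 7.0322
  (23 − 32.087)²/32.087 = 2.5734
χ² = 0.4200 + 0.0402 + 7.2992 + 2.6712 + 0.4046 + 0.0387 + 7.0322 + 2.5734 = 20.48

20.48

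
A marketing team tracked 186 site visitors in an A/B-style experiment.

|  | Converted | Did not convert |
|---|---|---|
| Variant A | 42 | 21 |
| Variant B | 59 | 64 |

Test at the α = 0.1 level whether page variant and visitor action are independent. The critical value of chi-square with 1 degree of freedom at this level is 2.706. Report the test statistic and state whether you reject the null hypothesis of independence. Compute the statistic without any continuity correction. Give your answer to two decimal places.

5.87; reject H₀

Row totals: 63, 123. Column totals: 101, 85. Grand total N = 186.
Expected counts (row total × column total / N):
  Variant A, Converted: 63×101/186 = 34.210
  Variant A, Did not convert: 63×85/186 = 28.790
  Variant B, Converted: 123×101/186 = 66.790
  Variant B, Did not convert: 123×85/186 = 56.210
Contributions (O − E)²/E:
  (42 − 34.210)²/34.210 = 1.7739
  (21 − 28.790)²/28.790 = 2.1078
  (59 − 66.790)²/66.790 = 0.9086
  (64 − 56.210)²/56.210 = 1.0796
χ² = 1.7739 + 2.1078 + 0.9086 + 1.0796 = 5.87
df = (2−1)(2−1) = 1. Since 5.87 > 2.706, reject the null hypothesis of independence at α = 0.1.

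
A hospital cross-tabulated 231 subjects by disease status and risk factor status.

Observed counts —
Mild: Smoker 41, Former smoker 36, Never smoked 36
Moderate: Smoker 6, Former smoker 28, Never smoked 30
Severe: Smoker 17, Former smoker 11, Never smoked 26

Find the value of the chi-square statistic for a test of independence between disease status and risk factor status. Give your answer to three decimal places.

Row totals: 113, 64, 54. Column totals: 64, 75, 92. Grand total N = 231.
Expected counts (row total × column total / N):
  Mild, Smoker: 113×64/231 = 31.3074
  Mild, Former smoker: 113×75/231 = 36.6883
  Mild, Never smoked: 113×92/231 = 45.0043
  Moderate, Smoker: 64×64/231 = 17.7316
  Moderate, Former smoker: 64×75/231 = 20.7792
  Moderate, Never smoked: 64×92/231 = 25.4892
  Severe, Smoker: 54×64/231 = 14.9610
  Severe, Former smoker: 54×75/231 = 17.5325
  Severe, Never smoked: 54×92/231 = 21.5065
Contributions (O − E)²/E:
  (41 − 31.3074)²/31.3074 = 3.0008
  (36 − 36.6883)²/36.6883 = 0.0129
  (36 − 45.0043)²/45.0043 = 1.8015
  (6 − 17.7316)²/17.7316 = 7.7619
  (28 − 20.7792)²/20.7792 = 2.5092
  (30 − 25.4892)²/25.4892 = 0.7983
  (17 − 14.9610)²/14.9610 = 0.2779
  (11 − 17.5325)²/17.5325 = 2.4340
  (26 − 21.5065)²/21.5065 = 0.9389
χ² = 3.0008 + 0.0129 + 1.8015 + 7.7619 + 2.5092 + 0.7983 + 0.2779 + 2.4340 + 0.9389 = 19.535

19.535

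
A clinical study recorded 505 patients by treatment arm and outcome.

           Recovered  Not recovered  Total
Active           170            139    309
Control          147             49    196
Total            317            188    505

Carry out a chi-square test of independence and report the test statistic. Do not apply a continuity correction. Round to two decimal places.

Grand total N = 505.
Expected counts (row total × column total / N):
  Active, Recovered: 309×317/505 = 193.966
  Active, Not recovered: 309×188/505 = 115.034
  Control, Recovered: 196×317/505 = 123.034
  Control, Not recovered: 196×188/505 = 72.966
Contributions (O − E)²/E:
  (170 − 193.966)²/193.966 = 2.9612
  (139 − 115.034)²/115.034 = 4.9930
  (147 − 123.034)²/123.034 = 4.6684
  (49 − 72.966)²/72.966 = 7.8717
χ² = 2.9612 + 4.9930 + 4.6684 + 7.8717 = 20.49

20.49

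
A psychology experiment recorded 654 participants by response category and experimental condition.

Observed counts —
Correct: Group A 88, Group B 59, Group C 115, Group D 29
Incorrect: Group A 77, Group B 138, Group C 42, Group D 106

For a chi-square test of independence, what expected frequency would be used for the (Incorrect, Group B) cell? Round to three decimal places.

109.344

Row total (Incorrect) = 363; column total (Group B) = 197; grand total N = 654.
Expected count = (row total × column total) / N = 363 × 197 / 654 = 109.344.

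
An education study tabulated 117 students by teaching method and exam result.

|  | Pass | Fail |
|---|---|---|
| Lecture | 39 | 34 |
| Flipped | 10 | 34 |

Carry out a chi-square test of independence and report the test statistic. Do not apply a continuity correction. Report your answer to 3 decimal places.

10.628

Row totals: 73, 44. Column totals: 49, 68. Grand total N = 117.
Expected counts (row total × column total / N):
  Lecture, Pass: 73×49/117 = 30.5726
  Lecture, Fail: 73×68/117 = 42.4274
  Flipped, Pass: 44×49/117 = 18.4274
  Flipped, Fail: 44×68/117 = 25.5726
Contributions (O − E)²/E:
  (39 − 30.5726)²/30.5726 = 2.3230
  (34 − 42.4274)²/42.4274 = 1.6739
  (10 − 18.4274)²/18.4274 = 3.8541
  (34 − 25.5726)²/25.5726 = 2.7772
χ² = 2.3230 + 1.6739 + 3.8541 + 2.7772 = 10.628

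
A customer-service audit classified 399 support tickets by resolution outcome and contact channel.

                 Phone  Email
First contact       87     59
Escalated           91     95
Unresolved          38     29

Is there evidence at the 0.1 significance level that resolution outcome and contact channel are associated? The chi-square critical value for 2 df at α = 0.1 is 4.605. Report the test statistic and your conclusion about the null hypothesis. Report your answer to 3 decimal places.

3.963; fail to reject H₀

Row totals: 146, 186, 67. Column totals: 216, 183. Grand total N = 399.
Expected counts (row total × column total / N):
  First contact, Phone: 146×216/399 = 79.0376
  First contact, Email: 146×183/399 = 66.9624
  Escalated, Phone: 186×216/399 = 100.6917
  Escalated, Email: 186×183/399 = 85.3083
  Unresolved, Phone: 67×216/399 = 36.2707
  Unresolved, Email: 67×183/399 = 30.7293
Contributions (O − E)²/E:
  (87 − 79.0376)²/79.0376 = 0.8021
  (59 − 66.9624)²/66.9624 = 0.9468
  (91 − 100.6917)²/100.6917 = 0.9328
  (95 − 85.3083)²/85.3083 = 1.1011
  (38 − 36.2707)²/36.2707 = 0.0824
  (29 − 30.7293)²/30.7293 = 0.0973
χ² = 0.8021 + 0.9468 + 0.9328 + 1.1011 + 0.0824 + 0.0973 = 3.963
df = (3−1)(2−1) = 2. Since 3.963 < 4.605, fail to reject the null hypothesis of independence at α = 0.1.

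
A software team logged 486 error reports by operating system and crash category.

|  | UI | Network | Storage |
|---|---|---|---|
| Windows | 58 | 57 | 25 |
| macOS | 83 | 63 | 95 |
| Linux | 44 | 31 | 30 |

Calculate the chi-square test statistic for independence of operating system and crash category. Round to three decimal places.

21.379

Row totals: 140, 241, 105. Column totals: 185, 151, 150. Grand total N = 486.
Expected counts (row total × column total / N):
  Windows, UI: 140×185/486 = 53.2922
  Windows, Network: 140×151/486 = 43.4979
  Windows, Storage: 140×150/486 = 43.2099
  macOS, UI: 241×185/486 = 91.7387
  macOS, Network: 241×151/486 = 74.8786
  macOS, Storage: 241×150/486 = 74.3827
  Linux, UI: 105×185/486 = 39.9691
  Linux, Network: 105×151/486 = 32.6235
  Linux, Storage: 105×150/486 = 32.4074
Contributions (O − E)²/E:
  (58 − 53.2922)²/53.2922 = 0.4159
  (57 − 43.4979)²/43.4979 = 4.1912
  (25 − 43.2099)²/43.2099 = 7.6742
  (83 − 91.7387)²/91.7387 = 0.8324
  (63 − 74.8786)²/74.8786 = 1.8844
  (95 − 74.3827)²/74.3827 = 5.7147
  (44 − 39.9691)²/39.9691 = 0.4065
  (31 − 32.6235)²/32.6235 = 0.0808
  (30 − 32.4074)²/32.4074 = 0.1788
χ² = 0.4159 + 4.1912 + 7.6742 + 0.8324 + 1.8844 + 5.7147 + 0.4065 + 0.0808 + 0.1788 = 21.379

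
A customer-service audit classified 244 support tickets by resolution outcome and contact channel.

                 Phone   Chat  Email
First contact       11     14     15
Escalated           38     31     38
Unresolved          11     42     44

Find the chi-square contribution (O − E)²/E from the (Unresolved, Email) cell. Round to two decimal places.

Row total (Unresolved) = 97; column total (Email) = 97; N = 244.
Expected count E = 97 × 97 / 244 = 38.5615.
Contribution = (O − E)²/E = (44 − 38.5615)² / 38.5615 = 0.77.

0.77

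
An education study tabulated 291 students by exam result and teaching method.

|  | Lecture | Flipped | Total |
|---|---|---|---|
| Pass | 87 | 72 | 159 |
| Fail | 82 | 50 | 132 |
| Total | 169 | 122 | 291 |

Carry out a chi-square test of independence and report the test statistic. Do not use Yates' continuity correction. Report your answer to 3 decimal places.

1.624

Grand total N = 291.
Expected counts (row total × column total / N):
  Pass, Lecture: 159×169/291 = 92.3402
  Pass, Flipped: 159×122/291 = 66.6598
  Fail, Lecture: 132×169/291 = 76.6598
  Fail, Flipped: 132×122/291 = 55.3402
Contributions (O − E)²/E:
  (87 − 92.3402)²/92.3402 = 0.3088
  (72 − 66.6598)²/66.6598 = 0.4278
  (82 − 76.6598)²/76.6598 = 0.3720
  (50 − 55.3402)²/55.3402 = 0.5153
χ² = 0.3088 + 0.4278 + 0.3720 + 0.5153 = 1.624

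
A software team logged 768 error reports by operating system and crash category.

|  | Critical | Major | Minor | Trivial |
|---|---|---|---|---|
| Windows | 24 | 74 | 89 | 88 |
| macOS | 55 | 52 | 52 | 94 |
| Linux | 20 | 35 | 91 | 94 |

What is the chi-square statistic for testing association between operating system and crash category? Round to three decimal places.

Row totals: 275, 253, 240. Column totals: 99, 161, 232, 276. Grand total N = 768.
Expected counts (row total × column total / N):
  Windows, Critical: 275×99/768 = 35.4492
  Windows, Major: 275×161/768 = 57.6497
  Windows, Minor: 275×232/768 = 83.0729
  Windows, Trivial: 275×276/768 = 98.8281
  macOS, Critical: 253×99/768 = 32.6133
  macOS, Major: 253×161/768 = 53.0378
  macOS, Minor: 253×232/768 = 76.4271
  macOS, Trivial: 253×276/768 = 90.9219
  Linux, Critical: 240×99/768 = 30.9375
  Linux, Major: 240×161/768 = 50.3125
  Linux, Minor: 240×232/768 = 72.5000
  Linux, Trivial: 240×276/768 = 86.2500
Contributions (O − E)²/E:
  (24 − 35.4492)²/35.4492 = 3.6978
  (74 − 57.6497)²/57.6497 = 4.6372
  (89 − 83.0729)²/83.0729 = 0.4229
  (88 − 98.8281)²/98.8281 = 1.1864
  (55 − 32.6133)²/32.6133 = 15.3669
  (52 − 53.0378)²/53.0378 = 0.0203
  (52 − 76.4271)²/76.4271 = 7.8072
  (94 − 90.9219)²/90.9219 = 0.1042
  (20 − 30.9375)²/30.9375 = 3.8668
  (35 − 50.3125)²/50.3125 = 4.6603
  (91 − 72.5000)²/72.5000 = 4.7207
  (94 − 86.2500)²/86.2500 = 0.6964
χ² = 3.6978 + 4.6372 + 0.4229 + 1.1864 + 15.3669 + 0.0203 + 7.8072 + 0.1042 + 3.8668 + 4.6603 + 4.7207 + 0.6964 = 47.187

47.187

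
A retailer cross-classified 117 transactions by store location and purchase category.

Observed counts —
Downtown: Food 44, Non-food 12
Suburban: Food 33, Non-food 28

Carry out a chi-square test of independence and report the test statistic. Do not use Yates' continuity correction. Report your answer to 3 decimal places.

7.772

Row totals: 56, 61. Column totals: 77, 40. Grand total N = 117.
Expected counts (row total × column total / N):
  Downtown, Food: 56×77/117 = 36.8547
  Downtown, Non-food: 56×40/117 = 19.1453
  Suburban, Food: 61×77/117 = 40.1453
  Suburban, Non-food: 61×40/117 = 20.8547
Contributions (O − E)²/E:
  (44 − 36.8547)²/36.8547 = 1.3853
  (12 − 19.1453)²/19.1453 = 2.6667
  (33 − 40.1453)²/40.1453 = 1.2718
  (28 − 20.8547)²/20.8547 = 2.4481
χ² = 1.3853 + 2.6667 + 1.2718 + 2.4481 = 7.772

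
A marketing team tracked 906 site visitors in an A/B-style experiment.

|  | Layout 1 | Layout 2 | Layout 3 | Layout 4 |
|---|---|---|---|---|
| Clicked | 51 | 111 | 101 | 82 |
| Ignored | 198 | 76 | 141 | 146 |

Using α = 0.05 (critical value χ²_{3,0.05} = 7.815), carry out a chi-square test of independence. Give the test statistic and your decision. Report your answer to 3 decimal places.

Row totals: 345, 561. Column totals: 249, 187, 242, 228. Grand total N = 906.
Expected counts (row total × column total / N):
  Clicked, Layout 1: 345×249/906 = 94.8179
  Clicked, Layout 2: 345×187/906 = 71.2086
  Clicked, Layout 3: 345×242/906 = 92.1523
  Clicked, Layout 4: 345×228/906 = 86.8212
  Ignored, Layout 1: 561×249/906 = 154.1821
  Ignored, Layout 2: 561×187/906 = 115.7914
  Ignored, Layout 3: 561×242/906 = 149.8477
  Ignored, Layout 4: 561×228/906 = 141.1788
Contributions (O − E)²/E:
  (51 − 94.8179)²/94.8179 = 20.2494
  (111 − 71.2086)²/71.2086 = 22.2355
  (101 − 92.1523)²/92.1523 = 0.8495
  (82 − 86.8212)²/86.8212 = 0.2677
  (198 − 154.1821)²/154.1821 = 12.4529
  (76 − 115.7914)²/115.7914 = 13.6742
  (141 − 149.8477)²/149.8477 = 0.5224
  (146 − 141.1788)²/141.1788 = 0.1646
χ² = 20.2494 + 22.2355 + 0.8495 + 0.2677 + 12.4529 + 13.6742 + 0.5224 + 0.1646 = 70.416
df = (2−1)(4−1) = 3. Since 70.416 > 7.815, reject the null hypothesis of independence at α = 0.05.

70.416; reject H₀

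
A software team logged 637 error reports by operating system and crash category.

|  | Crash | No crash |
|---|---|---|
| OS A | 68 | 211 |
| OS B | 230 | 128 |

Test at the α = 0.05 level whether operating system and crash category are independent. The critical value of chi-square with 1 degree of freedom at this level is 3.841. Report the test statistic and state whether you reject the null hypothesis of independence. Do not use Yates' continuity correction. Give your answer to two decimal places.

100.13; reject H₀

Row totals: 279, 358. Column totals: 298, 339. Grand total N = 637.
Expected counts (row total × column total / N):
  OS A, Crash: 279×298/637 = 130.521
  OS A, No crash: 279×339/637 = 148.479
  OS B, Crash: 358×298/637 = 167.479
  OS B, No crash: 358×339/637 = 190.521
Contributions (O − E)²/E:
  (68 − 130.521)²/130.521 = 29.9482
  (211 − 148.479)²/148.479 = 26.3261
  (230 − 167.479)²/167.479 = 23.3395
  (128 − 190.521)²/190.521 = 20.5168
χ² = 29.9482 + 26.3261 + 23.3395 + 20.5168 = 100.13
df = (2−1)(2−1) = 1. Since 100.13 > 3.841, reject the null hypothesis of independence at α = 0.05.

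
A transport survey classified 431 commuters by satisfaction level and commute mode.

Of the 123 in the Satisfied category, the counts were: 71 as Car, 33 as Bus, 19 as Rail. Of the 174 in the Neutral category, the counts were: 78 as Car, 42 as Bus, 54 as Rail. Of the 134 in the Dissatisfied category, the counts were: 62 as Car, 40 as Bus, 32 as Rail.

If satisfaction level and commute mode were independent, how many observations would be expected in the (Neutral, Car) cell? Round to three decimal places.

Row total (Neutral) = 174; column total (Car) = 211; grand total N = 431.
Expected count = (row total × column total) / N = 174 × 211 / 431 = 85.183.

85.183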